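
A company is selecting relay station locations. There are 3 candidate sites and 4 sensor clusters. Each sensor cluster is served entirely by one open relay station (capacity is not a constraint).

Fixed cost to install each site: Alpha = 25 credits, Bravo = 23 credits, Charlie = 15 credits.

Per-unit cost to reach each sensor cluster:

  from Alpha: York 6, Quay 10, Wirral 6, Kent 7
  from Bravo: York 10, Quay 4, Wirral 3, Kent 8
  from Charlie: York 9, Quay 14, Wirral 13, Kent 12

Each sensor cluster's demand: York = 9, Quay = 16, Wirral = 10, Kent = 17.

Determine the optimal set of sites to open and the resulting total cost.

For any fixed open set, each sensor cluster goes to its cheapest open site; total = fixed + service.
{Alpha, Bravo}: York→Alpha 6·9=54, Quay→Bravo 4·16=64, Wirral→Bravo 3·10=30, Kent→Alpha 7·17=119. Service 267; fixed 48; total 315.
{Alpha, Bravo, Charlie}: York→Alpha 6·9=54, Quay→Bravo 4·16=64, Wirral→Bravo 3·10=30, Kent→Alpha 7·17=119. Service 267; fixed 63; total 330.
{Bravo}: service 320 + fixed 23 = 343
{Charlie}: York→Charlie 9·9=81, Quay→Charlie 14·16=224, Wirral→Charlie 13·10=130, Kent→Charlie 12·17=204. Service 639; fixed 15; total 654.
No other subset beats 315.

Open Alpha and Bravo; minimum total cost 315.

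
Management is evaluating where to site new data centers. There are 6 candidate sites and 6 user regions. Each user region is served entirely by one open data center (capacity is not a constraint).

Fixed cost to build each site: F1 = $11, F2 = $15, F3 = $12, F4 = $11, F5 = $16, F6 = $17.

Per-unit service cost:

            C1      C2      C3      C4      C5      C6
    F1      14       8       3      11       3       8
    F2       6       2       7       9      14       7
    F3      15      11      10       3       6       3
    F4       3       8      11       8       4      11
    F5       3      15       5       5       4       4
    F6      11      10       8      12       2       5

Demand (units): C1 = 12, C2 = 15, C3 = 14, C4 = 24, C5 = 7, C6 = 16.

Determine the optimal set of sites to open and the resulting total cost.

Open F1, F2, F3 and F4; minimum total cost 298.

For any fixed open set, each user region goes to its cheapest open site; total = fixed + service.
{F1, F2, F3, F4}: C1→F4 3·12=36, C2→F2 2·15=30, C3→F1 3·14=42, C4→F3 3·24=72, C5→F1 3·7=21, C6→F3 3·16=48. Service 249; fixed 49; total 298.
{F1, F2, F3, F5}: C1→F5 3·12=36, C2→F2 2·15=30, C3→F1 3·14=42, C4→F3 3·24=72, C5→F1 3·7=21, C6→F3 3·16=48. Service 249; fixed 54; total 303.
{F1, F2, F3, F4, F6}: service 242 + fixed 66 = 308
{F1, F2, F3, F4, F5, F6}: service 242 + fixed 82 = 324
No other subset beats 298.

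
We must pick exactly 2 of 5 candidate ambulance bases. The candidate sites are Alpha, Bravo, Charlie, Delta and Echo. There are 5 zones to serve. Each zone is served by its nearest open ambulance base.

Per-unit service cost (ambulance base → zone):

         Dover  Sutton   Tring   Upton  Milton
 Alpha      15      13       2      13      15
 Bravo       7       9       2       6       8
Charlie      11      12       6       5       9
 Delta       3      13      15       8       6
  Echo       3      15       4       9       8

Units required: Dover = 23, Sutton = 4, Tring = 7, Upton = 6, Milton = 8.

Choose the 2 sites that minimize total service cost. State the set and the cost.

With exactly 2 open, each zone uses its cheapest among the chosen.
{Bravo, Delta}: Dover→Delta 3·23=69, Sutton→Bravo 9·4=36, Tring→Bravo 2·7=14, Upton→Bravo 6·6=36, Milton→Delta 6·8=48. Service cost 203.
{Bravo, Echo}: service cost 219
{Alpha, Delta}: service cost 231
Among all 10 size-2 choices, {Bravo, Delta} is lowest.

Choose Bravo and Delta; total service cost 203.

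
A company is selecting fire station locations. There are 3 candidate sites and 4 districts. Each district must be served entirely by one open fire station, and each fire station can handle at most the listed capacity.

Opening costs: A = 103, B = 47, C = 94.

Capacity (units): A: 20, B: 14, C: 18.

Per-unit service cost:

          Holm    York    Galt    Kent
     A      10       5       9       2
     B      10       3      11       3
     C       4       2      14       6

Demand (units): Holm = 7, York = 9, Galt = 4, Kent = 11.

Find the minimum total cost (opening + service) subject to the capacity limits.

Minimum total cost: 301

Open {A, C}: Holm→C 4·7=28, York→C 2·9=18, Galt→A 9·4=36, Kent→A 2·11=22.
Loads: A carries 15/20, C carries 16/18. Service 104; fixed 197; total 301.
Next best feasible plan costs 306.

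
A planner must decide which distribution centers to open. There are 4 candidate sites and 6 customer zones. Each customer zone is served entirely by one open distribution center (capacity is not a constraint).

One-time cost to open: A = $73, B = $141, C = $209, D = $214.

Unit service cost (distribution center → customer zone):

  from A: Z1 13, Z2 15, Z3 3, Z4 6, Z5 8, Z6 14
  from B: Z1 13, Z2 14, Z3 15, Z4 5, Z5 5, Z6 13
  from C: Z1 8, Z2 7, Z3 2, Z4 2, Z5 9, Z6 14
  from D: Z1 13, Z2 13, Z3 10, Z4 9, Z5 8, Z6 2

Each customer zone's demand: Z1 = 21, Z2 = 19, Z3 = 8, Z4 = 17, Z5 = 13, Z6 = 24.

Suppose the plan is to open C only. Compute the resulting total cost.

Each customer zone is assigned to its cheapest site among the open ones.
{C}: Z1→C 8·21=168, Z2→C 7·19=133, Z3→C 2·8=16, Z4→C 2·17=34, Z5→C 9·13=117, Z6→C 14·24=336. Service 804; fixed 209; total 1013.

Total cost: 1013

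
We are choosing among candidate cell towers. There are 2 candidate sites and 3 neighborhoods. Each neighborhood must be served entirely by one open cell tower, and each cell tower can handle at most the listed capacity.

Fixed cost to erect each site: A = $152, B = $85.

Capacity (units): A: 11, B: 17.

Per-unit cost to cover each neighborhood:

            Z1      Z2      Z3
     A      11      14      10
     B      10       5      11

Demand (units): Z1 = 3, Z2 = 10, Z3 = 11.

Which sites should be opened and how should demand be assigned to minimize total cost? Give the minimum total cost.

Open {A, B}: Z1→B 10·3=30, Z2→B 5·10=50, Z3→A 10·11=110.
Loads: A carries 11/11, B carries 13/17. Service 190; fixed 237; total 427.
Next best feasible plan costs 528.

Minimum total cost: 427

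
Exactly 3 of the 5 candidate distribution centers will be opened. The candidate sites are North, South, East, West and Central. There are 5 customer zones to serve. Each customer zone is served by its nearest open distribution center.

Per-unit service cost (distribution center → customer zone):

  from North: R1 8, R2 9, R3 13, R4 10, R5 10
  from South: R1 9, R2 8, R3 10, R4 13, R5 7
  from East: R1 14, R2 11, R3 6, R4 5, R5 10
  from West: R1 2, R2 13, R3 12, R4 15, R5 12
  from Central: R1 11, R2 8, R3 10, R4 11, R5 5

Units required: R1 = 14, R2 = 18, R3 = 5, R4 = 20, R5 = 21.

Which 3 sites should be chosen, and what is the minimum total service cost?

With exactly 3 open, each customer zone uses its cheapest among the chosen.
{East, West, Central}: R1→West 2·14=28, R2→Central 8·18=144, R3→East 6·5=30, R4→East 5·20=100, R5→Central 5·21=105. Service cost 407.
{South, East, West}: service cost 449
{North, East, Central}: service cost 491
Among all 10 size-3 choices, {East, West, Central} is lowest.

Choose East, West and Central; total service cost 407.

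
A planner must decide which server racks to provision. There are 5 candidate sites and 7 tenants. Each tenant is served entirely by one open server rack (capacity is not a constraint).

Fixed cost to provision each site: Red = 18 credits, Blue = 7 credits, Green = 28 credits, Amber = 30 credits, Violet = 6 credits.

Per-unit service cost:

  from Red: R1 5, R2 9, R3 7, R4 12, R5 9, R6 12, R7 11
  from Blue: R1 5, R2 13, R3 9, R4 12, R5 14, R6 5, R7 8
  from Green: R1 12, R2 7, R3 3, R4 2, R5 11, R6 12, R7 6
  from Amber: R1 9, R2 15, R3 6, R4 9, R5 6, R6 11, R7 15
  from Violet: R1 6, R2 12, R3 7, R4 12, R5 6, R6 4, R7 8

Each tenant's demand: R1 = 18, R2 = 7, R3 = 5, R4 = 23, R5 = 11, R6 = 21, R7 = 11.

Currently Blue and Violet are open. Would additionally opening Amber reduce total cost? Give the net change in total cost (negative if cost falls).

Current service cost with {Blue, Violet}: 723.
Adding Amber: each tenant re-picks its cheapest; new service cost 649, saving 74.
Extra fixed cost: 30. Net change = 30 − 74 = -44.
(Totals: 736 → 692.)

Yes — net change −44 (cost falls by 44).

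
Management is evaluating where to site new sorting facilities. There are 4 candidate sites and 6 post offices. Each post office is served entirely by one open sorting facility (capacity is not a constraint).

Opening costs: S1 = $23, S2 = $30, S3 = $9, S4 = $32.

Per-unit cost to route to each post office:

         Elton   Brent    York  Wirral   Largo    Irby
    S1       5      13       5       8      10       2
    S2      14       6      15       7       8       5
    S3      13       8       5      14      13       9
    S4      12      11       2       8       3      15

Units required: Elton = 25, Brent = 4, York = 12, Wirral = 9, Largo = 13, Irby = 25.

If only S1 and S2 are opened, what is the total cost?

Total cost: 479

Each post office is assigned to its cheapest site among the open ones.
{S1, S2}: Elton→S1 5·25=125, Brent→S2 6·4=24, York→S1 5·12=60, Wirral→S2 7·9=63, Largo→S2 8·13=104, Irby→S1 2·25=50. Service 426; fixed 53; total 479.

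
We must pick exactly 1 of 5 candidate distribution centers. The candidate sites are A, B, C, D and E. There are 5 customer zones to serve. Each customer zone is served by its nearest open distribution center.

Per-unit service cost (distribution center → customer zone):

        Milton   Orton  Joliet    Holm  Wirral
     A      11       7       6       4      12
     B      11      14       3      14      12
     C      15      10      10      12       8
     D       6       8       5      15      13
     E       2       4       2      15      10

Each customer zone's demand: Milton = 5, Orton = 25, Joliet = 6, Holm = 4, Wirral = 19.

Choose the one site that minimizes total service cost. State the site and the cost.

Choose E only; total service cost 372.

With exactly 1 open, each customer zone uses its cheapest among the chosen.
{E}: Milton→E 2·5=10, Orton→E 4·25=100, Joliet→E 2·6=12, Holm→E 15·4=60, Wirral→E 10·19=190. Service cost 372.
{A}: service cost 510
{D}: service cost 567
Among all 5 size-1 choices, {E} is lowest.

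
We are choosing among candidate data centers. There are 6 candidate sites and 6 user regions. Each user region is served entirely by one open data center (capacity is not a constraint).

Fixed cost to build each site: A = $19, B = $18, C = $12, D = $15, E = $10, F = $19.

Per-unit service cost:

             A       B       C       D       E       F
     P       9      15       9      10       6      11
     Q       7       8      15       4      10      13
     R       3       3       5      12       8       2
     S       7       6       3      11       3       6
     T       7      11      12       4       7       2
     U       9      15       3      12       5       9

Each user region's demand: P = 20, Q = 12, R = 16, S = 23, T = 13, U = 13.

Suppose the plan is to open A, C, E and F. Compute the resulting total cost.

Total cost: 430

Each user region is assigned to its cheapest site among the open ones.
{A, C, E, F}: P→E 6·20=120, Q→A 7·12=84, R→F 2·16=32, S→C 3·23=69, T→F 2·13=26, U→C 3·13=39. Service 370; fixed 60; total 430.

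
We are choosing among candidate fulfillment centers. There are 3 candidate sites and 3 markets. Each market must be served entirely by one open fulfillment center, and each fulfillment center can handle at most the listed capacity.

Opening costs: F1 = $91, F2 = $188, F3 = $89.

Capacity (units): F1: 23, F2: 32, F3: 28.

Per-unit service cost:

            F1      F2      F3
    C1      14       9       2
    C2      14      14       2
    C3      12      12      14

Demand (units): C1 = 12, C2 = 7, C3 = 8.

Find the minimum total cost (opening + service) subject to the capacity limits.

Minimum total cost: 239

Open {F3}: C1→F3 2·12=24, C2→F3 2·7=14, C3→F3 14·8=112.
Loads: F3 carries 27/28. Service 150; fixed 89; total 239.
Next best feasible plan costs 314.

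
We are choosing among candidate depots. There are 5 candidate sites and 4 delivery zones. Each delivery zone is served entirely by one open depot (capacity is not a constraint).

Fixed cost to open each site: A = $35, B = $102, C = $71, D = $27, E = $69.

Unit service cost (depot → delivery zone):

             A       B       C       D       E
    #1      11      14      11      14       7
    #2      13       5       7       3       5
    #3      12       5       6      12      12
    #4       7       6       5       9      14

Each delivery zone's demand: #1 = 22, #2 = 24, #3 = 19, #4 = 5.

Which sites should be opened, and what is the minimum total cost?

For any fixed open set, each delivery zone goes to its cheapest open site; total = fixed + service.
{C, D, E}: #1→E 7·22=154, #2→D 3·24=72, #3→C 6·19=114, #4→C 5·5=25. Service 365; fixed 167; total 532.
{B, D, E}: service 351 + fixed 198 = 549
{C, D}: #1→C 11·22=242, #2→D 3·24=72, #3→C 6·19=114, #4→C 5·5=25. Service 453; fixed 98; total 551.
{A, B, C, D, E}: #1→E 7·22=154, #2→D 3·24=72, #3→B 5·19=95, #4→C 5·5=25. Service 346; fixed 304; total 650.
No other subset beats 532.

Open C, D and E; minimum total cost 532.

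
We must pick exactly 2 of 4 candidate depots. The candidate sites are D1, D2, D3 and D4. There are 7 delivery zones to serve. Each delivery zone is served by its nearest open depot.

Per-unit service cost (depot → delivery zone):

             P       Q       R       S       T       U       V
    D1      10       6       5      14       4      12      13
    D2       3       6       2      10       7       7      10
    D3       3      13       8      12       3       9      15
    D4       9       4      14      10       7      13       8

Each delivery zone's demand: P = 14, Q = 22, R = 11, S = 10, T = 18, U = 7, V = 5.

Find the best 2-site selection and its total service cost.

Choose D2 and D3; total service cost 449.

With exactly 2 open, each delivery zone uses its cheapest among the chosen.
{D2, D3}: P→D2 3·14=42, Q→D2 6·22=132, R→D2 2·11=22, S→D2 10·10=100, T→D3 3·18=54, U→D2 7·7=49, V→D2 10·5=50. Service cost 449.
{D1, D2}: service cost 467
{D2, D4}: service cost 467
Among all 6 size-2 choices, {D2, D3} is lowest.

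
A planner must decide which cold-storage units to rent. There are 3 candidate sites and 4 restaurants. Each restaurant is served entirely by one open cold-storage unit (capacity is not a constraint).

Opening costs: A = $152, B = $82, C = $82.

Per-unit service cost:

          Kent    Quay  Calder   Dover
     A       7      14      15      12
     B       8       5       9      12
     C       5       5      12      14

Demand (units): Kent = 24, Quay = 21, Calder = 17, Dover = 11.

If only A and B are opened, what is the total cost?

Total cost: 792

Each restaurant is assigned to its cheapest site among the open ones.
{A, B}: Kent→A 7·24=168, Quay→B 5·21=105, Calder→B 9·17=153, Dover→A 12·11=132. Service 558; fixed 234; total 792.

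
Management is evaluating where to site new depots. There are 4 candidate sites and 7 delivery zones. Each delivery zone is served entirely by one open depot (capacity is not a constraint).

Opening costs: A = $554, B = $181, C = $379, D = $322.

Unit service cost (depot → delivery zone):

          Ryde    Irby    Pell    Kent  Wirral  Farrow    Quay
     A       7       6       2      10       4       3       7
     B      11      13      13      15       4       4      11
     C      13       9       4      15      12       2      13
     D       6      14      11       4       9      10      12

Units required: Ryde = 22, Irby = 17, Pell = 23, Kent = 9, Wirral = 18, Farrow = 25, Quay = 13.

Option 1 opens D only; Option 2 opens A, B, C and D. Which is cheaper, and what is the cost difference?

Option 1: {D}: Ryde→D 6·22=132, Irby→D 14·17=238, Pell→D 11·23=253, Kent→D 4·9=36, Wirral→D 9·18=162, Farrow→D 10·25=250, Quay→D 12·13=156. Service 1227; fixed 322; total 1549.
Option 2: {A, B, C, D}: Ryde→D 6·22=132, Irby→A 6·17=102, Pell→A 2·23=46, Kent→D 4·9=36, Wirral→A 4·18=72, Farrow→C 2·25=50, Quay→A 7·13=91. Service 529; fixed 1436; total 1965.
Difference: |1549 − 1965| = 416.

Option 1 is cheaper by 416.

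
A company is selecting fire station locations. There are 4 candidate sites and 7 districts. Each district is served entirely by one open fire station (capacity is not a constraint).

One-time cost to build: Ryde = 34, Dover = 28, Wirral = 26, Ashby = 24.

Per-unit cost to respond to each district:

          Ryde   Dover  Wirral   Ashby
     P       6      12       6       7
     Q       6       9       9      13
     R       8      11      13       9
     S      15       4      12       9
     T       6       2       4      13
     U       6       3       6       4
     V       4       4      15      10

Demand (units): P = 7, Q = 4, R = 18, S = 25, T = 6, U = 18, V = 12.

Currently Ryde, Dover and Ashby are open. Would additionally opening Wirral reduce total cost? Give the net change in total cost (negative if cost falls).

No — net change +26 (cost rises by 26).

Current service cost with {Ryde, Dover, Ashby}: 424.
Adding Wirral: each district re-picks its cheapest; new service cost 424, saving 0.
Extra fixed cost: 26. Net change = 26 − 0 = 26.
(Totals: 510 → 536.)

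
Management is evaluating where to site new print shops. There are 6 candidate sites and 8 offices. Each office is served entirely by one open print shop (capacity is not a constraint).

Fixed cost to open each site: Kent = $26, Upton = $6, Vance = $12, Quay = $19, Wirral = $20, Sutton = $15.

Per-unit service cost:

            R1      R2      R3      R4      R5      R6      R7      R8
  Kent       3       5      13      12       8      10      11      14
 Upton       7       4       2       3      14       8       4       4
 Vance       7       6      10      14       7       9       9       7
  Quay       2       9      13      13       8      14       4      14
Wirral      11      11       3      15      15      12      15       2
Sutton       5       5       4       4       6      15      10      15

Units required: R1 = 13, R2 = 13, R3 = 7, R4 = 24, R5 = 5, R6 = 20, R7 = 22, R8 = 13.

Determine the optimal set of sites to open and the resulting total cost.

For any fixed open set, each office goes to its cheapest open site; total = fixed + service.
{Upton, Quay, Wirral}: R1→Quay 2·13=26, R2→Upton 4·13=52, R3→Upton 2·7=14, R4→Upton 3·24=72, R5→Quay 8·5=40, R6→Upton 8·20=160, R7→Upton 4·22=88, R8→Wirral 2·13=26. Service 478; fixed 45; total 523.
{Upton, Quay, Wirral, Sutton}: service 468 + fixed 60 = 528
{Upton, Quay}: R1→Quay 2·13=26, R2→Upton 4·13=52, R3→Upton 2·7=14, R4→Upton 3·24=72, R5→Quay 8·5=40, R6→Upton 8·20=160, R7→Upton 4·22=88, R8→Upton 4·13=52. Service 504; fixed 25; total 529.
{Kent, Upton, Vance, Quay, Wirral, Sutton}: service 468 + fixed 98 = 566
No other subset beats 523.

Open Upton, Quay and Wirral; minimum total cost 523.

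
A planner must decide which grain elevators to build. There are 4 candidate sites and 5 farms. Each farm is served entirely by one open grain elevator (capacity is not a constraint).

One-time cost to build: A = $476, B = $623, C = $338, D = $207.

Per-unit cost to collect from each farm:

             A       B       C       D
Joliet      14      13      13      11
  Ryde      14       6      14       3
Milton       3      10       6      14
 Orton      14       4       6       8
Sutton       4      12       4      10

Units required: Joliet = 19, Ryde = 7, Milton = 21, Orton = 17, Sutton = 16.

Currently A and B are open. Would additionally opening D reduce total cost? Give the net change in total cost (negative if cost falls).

No — net change +148 (cost rises by 148).

Current service cost with {A, B}: 484.
Adding D: each farm re-picks its cheapest; new service cost 425, saving 59.
Extra fixed cost: 207. Net change = 207 − 59 = 148.
(Totals: 1583 → 1731.)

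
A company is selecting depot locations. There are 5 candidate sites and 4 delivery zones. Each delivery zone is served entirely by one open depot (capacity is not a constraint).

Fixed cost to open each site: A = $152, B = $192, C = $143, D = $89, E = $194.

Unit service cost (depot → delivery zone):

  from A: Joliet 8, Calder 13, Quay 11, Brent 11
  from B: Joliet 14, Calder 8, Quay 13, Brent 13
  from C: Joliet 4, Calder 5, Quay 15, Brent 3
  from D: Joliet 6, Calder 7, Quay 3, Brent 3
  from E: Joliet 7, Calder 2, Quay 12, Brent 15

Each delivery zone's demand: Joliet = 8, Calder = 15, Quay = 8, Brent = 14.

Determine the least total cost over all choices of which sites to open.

Minimum total cost: 308

For any fixed open set, each delivery zone goes to its cheapest open site; total = fixed + service.
{D}: Joliet→D 6·8=48, Calder→D 7·15=105, Quay→D 3·8=24, Brent→D 3·14=42. Service 219; fixed 89; total 308.
{C, D}: Joliet→C 4·8=32, Calder→C 5·15=75, Quay→D 3·8=24, Brent→C 3·14=42. Service 173; fixed 232; total 405.
{C}: Joliet→C 4·8=32, Calder→C 5·15=75, Quay→C 15·8=120, Brent→C 3·14=42. Service 269; fixed 143; total 412.
{A, B, C, D, E}: Joliet→C 4·8=32, Calder→E 2·15=30, Quay→D 3·8=24, Brent→C 3·14=42. Service 128; fixed 770; total 898.
No other subset beats 308.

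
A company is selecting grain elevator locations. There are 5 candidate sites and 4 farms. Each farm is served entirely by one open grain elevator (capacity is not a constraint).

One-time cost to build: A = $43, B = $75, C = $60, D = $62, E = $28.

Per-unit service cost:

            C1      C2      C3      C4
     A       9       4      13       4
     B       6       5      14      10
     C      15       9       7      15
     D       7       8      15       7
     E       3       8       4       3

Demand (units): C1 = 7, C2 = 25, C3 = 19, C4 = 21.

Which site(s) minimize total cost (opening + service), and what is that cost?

Open A and E; minimum total cost 331.

For any fixed open set, each farm goes to its cheapest open site; total = fixed + service.
{A, E}: C1→E 3·7=21, C2→A 4·25=100, C3→E 4·19=76, C4→E 3·21=63. Service 260; fixed 71; total 331.
{B, E}: C1→E 3·7=21, C2→B 5·25=125, C3→E 4·19=76, C4→E 3·21=63. Service 285; fixed 103; total 388.
{E}: service 360 + fixed 28 = 388
{A, B, C, D, E}: C1→E 3·7=21, C2→A 4·25=100, C3→E 4·19=76, C4→E 3·21=63. Service 260; fixed 268; total 528.
No other subset beats 331.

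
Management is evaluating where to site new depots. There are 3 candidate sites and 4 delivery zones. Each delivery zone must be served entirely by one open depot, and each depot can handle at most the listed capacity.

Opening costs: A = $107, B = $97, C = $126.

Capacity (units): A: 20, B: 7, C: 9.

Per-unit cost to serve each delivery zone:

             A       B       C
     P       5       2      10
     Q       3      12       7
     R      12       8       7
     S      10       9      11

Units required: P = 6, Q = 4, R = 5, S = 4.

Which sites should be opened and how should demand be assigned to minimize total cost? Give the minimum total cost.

Minimum total cost: 249

Open {A}: P→A 5·6=30, Q→A 3·4=12, R→A 12·5=60, S→A 10·4=40.
Loads: A carries 19/20. Service 142; fixed 107; total 249.
Next best feasible plan costs 326.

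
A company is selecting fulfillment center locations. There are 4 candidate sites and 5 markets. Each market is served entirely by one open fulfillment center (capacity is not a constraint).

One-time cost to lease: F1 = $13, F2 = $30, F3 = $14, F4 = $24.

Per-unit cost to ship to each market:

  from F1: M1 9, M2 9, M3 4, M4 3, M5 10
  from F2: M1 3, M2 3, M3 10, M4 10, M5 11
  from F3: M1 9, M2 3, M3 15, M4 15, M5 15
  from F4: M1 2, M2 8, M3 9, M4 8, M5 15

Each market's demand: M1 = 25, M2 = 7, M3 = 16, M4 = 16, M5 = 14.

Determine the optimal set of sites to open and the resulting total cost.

Open F1, F3 and F4; minimum total cost 374.

For any fixed open set, each market goes to its cheapest open site; total = fixed + service.
{F1, F3, F4}: M1→F4 2·25=50, M2→F3 3·7=21, M3→F1 4·16=64, M4→F1 3·16=48, M5→F1 10·14=140. Service 323; fixed 51; total 374.
{F1, F2, F4}: service 323 + fixed 67 = 390
{F1, F2}: service 348 + fixed 43 = 391
{F1, F2, F3, F4}: M1→F4 2·25=50, M2→F2 3·7=21, M3→F1 4·16=64, M4→F1 3·16=48, M5→F1 10·14=140. Service 323; fixed 81; total 404.
No other subset beats 374.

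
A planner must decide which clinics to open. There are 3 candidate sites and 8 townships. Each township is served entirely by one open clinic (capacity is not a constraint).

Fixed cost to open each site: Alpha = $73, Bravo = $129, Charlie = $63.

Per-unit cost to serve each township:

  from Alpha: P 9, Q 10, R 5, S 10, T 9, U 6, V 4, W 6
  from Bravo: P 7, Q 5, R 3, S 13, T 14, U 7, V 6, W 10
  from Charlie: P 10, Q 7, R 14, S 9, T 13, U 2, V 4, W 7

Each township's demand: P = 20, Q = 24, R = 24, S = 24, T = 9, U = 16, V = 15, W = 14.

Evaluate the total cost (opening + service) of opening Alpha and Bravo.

Total cost: 1095

Each township is assigned to its cheapest site among the open ones.
{Alpha, Bravo}: P→Bravo 7·20=140, Q→Bravo 5·24=120, R→Bravo 3·24=72, S→Alpha 10·24=240, T→Alpha 9·9=81, U→Alpha 6·16=96, V→Alpha 4·15=60, W→Alpha 6·14=84. Service 893; fixed 202; total 1095.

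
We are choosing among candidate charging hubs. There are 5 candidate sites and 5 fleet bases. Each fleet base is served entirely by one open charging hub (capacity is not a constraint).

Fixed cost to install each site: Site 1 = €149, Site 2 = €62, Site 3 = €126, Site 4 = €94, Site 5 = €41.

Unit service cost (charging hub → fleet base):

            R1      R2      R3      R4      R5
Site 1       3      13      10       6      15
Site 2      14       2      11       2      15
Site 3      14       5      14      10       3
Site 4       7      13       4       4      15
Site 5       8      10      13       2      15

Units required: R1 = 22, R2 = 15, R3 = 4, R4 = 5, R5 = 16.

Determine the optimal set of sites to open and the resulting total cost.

For any fixed open set, each fleet base goes to its cheapest open site; total = fixed + service.
{Site 3, Site 5}: R1→Site 5 8·22=176, R2→Site 3 5·15=75, R3→Site 5 13·4=52, R4→Site 5 2·5=10, R5→Site 3 3·16=48. Service 361; fixed 167; total 528.
{Site 1, Site 2, Site 3}: R1→Site 1 3·22=66, R2→Site 2 2·15=30, R3→Site 1 10·4=40, R4→Site 2 2·5=10, R5→Site 3 3·16=48. Service 194; fixed 337; total 531.
{Site 3, Site 4}: service 313 + fixed 220 = 533
{Site 1, Site 2, Site 3, Site 4, Site 5}: service 170 + fixed 472 = 642
No other subset beats 528.

Open Site 3 and Site 5; minimum total cost 528.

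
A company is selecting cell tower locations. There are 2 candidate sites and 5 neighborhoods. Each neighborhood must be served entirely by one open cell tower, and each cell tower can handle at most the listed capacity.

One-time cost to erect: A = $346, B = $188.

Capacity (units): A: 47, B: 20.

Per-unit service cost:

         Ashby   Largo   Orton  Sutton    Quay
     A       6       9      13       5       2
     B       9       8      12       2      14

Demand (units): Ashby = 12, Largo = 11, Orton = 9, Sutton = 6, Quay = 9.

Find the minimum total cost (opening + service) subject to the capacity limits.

Open {A}: Ashby→A 6·12=72, Largo→A 9·11=99, Orton→A 13·9=117, Sutton→A 5·6=30, Quay→A 2·9=18.
Loads: A carries 47/47. Service 336; fixed 346; total 682.
Next best feasible plan costs 841.

Minimum total cost: 682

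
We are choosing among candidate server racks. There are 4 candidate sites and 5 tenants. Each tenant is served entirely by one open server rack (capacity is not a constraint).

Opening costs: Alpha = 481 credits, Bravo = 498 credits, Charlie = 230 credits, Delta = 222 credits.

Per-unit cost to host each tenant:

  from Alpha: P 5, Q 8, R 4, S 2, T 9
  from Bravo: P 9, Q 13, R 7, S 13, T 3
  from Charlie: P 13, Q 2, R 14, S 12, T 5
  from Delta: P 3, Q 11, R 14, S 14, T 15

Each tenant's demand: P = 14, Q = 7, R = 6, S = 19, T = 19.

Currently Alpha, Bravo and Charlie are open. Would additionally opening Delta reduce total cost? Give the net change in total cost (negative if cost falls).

Current service cost with {Alpha, Bravo, Charlie}: 203.
Adding Delta: each tenant re-picks its cheapest; new service cost 175, saving 28.
Extra fixed cost: 222. Net change = 222 − 28 = 194.
(Totals: 1412 → 1606.)

No — net change +194 (cost rises by 194).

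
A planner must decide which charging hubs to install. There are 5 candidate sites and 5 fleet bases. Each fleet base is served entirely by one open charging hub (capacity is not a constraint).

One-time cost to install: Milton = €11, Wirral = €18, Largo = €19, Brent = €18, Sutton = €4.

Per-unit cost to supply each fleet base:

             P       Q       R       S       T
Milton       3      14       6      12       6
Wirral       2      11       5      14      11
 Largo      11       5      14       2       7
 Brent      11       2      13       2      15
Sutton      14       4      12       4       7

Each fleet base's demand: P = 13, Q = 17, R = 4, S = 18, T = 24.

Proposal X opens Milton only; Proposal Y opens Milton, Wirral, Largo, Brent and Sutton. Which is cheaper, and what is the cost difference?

Proposal X: {Milton}: P→Milton 3·13=39, Q→Milton 14·17=238, R→Milton 6·4=24, S→Milton 12·18=216, T→Milton 6·24=144. Service 661; fixed 11; total 672.
Proposal Y: {Milton, Wirral, Largo, Brent, Sutton}: P→Wirral 2·13=26, Q→Brent 2·17=34, R→Wirral 5·4=20, S→Largo 2·18=36, T→Milton 6·24=144. Service 260; fixed 70; total 330.
Difference: |672 − 330| = 342.

Proposal Y is cheaper by 342.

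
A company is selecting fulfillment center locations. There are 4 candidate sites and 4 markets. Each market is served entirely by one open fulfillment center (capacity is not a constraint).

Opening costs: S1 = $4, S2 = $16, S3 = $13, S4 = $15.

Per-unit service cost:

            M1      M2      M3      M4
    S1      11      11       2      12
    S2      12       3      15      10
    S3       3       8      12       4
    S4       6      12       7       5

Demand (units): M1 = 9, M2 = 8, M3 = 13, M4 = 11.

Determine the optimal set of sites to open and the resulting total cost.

Open S1, S2 and S3; minimum total cost 154.

For any fixed open set, each market goes to its cheapest open site; total = fixed + service.
{S1, S2, S3}: M1→S3 3·9=27, M2→S2 3·8=24, M3→S1 2·13=26, M4→S3 4·11=44. Service 121; fixed 33; total 154.
{S1, S2, S3, S4}: M1→S3 3·9=27, M2→S2 3·8=24, M3→S1 2·13=26, M4→S3 4·11=44. Service 121; fixed 48; total 169.
{S1, S3}: service 161 + fixed 17 = 178
{S1}: M1→S1 11·9=99, M2→S1 11·8=88, M3→S1 2·13=26, M4→S1 12·11=132. Service 345; fixed 4; total 349.
No other subset beats 154.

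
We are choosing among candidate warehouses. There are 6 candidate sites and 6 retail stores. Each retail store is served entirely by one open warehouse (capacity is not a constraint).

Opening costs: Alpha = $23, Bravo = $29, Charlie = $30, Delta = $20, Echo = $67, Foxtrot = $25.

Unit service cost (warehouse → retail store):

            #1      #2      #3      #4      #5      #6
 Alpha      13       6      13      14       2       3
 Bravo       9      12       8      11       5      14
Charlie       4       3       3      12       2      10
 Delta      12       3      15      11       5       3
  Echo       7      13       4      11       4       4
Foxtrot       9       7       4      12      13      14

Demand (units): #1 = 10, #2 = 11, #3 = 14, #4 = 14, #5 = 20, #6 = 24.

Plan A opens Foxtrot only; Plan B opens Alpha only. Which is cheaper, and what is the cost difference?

Plan B is cheaper by 303.

Plan A: {Foxtrot}: #1→Foxtrot 9·10=90, #2→Foxtrot 7·11=77, #3→Foxtrot 4·14=56, #4→Foxtrot 12·14=168, #5→Foxtrot 13·20=260, #6→Foxtrot 14·24=336. Service 987; fixed 25; total 1012.
Plan B: {Alpha}: #1→Alpha 13·10=130, #2→Alpha 6·11=66, #3→Alpha 13·14=182, #4→Alpha 14·14=196, #5→Alpha 2·20=40, #6→Alpha 3·24=72. Service 686; fixed 23; total 709.
Difference: |1012 − 709| = 303.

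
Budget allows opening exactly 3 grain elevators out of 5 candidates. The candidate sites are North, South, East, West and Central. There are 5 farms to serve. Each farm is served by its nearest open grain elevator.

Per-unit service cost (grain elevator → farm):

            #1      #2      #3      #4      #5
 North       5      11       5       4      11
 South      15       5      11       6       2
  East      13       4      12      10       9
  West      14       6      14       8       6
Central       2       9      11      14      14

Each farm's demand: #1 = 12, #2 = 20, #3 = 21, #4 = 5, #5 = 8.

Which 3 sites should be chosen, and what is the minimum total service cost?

With exactly 3 open, each farm uses its cheapest among the chosen.
{North, South, Central}: #1→Central 2·12=24, #2→South 5·20=100, #3→North 5·21=105, #4→North 4·5=20, #5→South 2·8=16. Service cost 265.
{North, South, East}: service cost 281
{North, South, West}: service cost 301
Among all 10 size-3 choices, {North, South, Central} is lowest.

Choose North, South and Central; total service cost 265.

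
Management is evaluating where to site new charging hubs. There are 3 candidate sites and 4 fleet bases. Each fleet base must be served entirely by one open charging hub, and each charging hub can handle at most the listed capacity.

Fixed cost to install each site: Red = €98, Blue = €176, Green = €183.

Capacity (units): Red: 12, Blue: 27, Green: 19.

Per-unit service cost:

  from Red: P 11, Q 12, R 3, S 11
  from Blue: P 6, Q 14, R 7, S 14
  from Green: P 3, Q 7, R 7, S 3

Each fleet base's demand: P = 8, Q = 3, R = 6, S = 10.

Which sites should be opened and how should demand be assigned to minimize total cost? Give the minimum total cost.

Open {Red, Green}: P→Green 3·8=24, Q→Red 12·3=36, R→Red 3·6=18, S→Green 3·10=30.
Loads: Red carries 9/12, Green carries 18/19. Service 108; fixed 281; total 389.
Next best feasible plan costs 448.

Minimum total cost: 389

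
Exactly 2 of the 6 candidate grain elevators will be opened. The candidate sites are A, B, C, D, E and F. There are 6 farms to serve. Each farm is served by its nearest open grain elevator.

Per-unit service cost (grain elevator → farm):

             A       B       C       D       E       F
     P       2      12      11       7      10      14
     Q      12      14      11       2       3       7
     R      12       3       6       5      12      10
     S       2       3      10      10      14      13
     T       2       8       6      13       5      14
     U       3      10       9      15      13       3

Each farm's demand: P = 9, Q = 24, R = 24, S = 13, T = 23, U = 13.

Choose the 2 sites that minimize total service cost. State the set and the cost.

With exactly 2 open, each farm uses its cheapest among the chosen.
{A, D}: P→A 2·9=18, Q→D 2·24=48, R→D 5·24=120, S→A 2·13=26, T→A 2·23=46, U→A 3·13=39. Service cost 297.
{A, B}: service cost 489
{A, E}: service cost 489
Among all 15 size-2 choices, {A, D} is lowest.

Choose A and D; total service cost 297.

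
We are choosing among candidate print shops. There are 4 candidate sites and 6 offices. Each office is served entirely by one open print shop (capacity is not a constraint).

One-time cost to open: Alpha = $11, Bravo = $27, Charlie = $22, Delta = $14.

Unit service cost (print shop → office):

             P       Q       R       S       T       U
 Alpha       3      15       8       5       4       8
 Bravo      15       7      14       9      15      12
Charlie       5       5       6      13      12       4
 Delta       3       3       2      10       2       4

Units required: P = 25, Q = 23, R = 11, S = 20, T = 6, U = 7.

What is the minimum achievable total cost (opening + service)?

For any fixed open set, each office goes to its cheapest open site; total = fixed + service.
{Alpha, Delta}: P→Alpha 3·25=75, Q→Delta 3·23=69, R→Delta 2·11=22, S→Alpha 5·20=100, T→Delta 2·6=12, U→Delta 4·7=28. Service 306; fixed 25; total 331.
{Alpha, Charlie, Delta}: P→Alpha 3·25=75, Q→Delta 3·23=69, R→Delta 2·11=22, S→Alpha 5·20=100, T→Delta 2·6=12, U→Charlie 4·7=28. Service 306; fixed 47; total 353.
{Alpha, Bravo, Delta}: service 306 + fixed 52 = 358
{Alpha, Bravo, Charlie, Delta}: P→Alpha 3·25=75, Q→Delta 3·23=69, R→Delta 2·11=22, S→Alpha 5·20=100, T→Delta 2·6=12, U→Charlie 4·7=28. Service 306; fixed 74; total 380.
No other subset beats 331.

Minimum total cost: 331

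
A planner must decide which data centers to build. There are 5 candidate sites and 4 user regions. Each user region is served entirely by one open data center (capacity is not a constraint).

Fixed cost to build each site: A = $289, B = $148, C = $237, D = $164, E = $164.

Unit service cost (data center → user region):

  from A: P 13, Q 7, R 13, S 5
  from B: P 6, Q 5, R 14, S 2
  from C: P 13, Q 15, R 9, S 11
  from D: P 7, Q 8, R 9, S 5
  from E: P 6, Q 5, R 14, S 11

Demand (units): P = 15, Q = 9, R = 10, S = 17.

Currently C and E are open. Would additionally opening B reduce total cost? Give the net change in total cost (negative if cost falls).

Current service cost with {C, E}: 412.
Adding B: each user region re-picks its cheapest; new service cost 259, saving 153.
Extra fixed cost: 148. Net change = 148 − 153 = -5.
(Totals: 813 → 808.)

Yes — net change −5 (cost falls by 5).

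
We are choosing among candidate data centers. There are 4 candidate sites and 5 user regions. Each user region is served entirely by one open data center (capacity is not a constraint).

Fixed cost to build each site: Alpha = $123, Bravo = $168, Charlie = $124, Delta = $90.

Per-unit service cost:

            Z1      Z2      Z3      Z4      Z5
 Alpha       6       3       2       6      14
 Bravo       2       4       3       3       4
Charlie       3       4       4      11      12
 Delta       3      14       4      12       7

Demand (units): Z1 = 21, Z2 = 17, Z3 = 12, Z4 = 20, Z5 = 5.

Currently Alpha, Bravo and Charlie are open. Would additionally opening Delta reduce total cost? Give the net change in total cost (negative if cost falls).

Current service cost with {Alpha, Bravo, Charlie}: 197.
Adding Delta: each user region re-picks its cheapest; new service cost 197, saving 0.
Extra fixed cost: 90. Net change = 90 − 0 = 90.
(Totals: 612 → 702.)

No — net change +90 (cost rises by 90).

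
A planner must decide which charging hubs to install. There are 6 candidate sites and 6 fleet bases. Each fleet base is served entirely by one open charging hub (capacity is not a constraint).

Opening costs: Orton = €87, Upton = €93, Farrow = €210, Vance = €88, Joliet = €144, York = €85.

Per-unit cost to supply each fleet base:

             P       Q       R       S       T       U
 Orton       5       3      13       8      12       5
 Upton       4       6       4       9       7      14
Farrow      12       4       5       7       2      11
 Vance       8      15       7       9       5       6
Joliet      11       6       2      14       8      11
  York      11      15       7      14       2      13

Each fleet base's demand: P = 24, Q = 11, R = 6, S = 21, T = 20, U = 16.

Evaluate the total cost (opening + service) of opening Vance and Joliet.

Each fleet base is assigned to its cheapest site among the open ones.
{Vance, Joliet}: P→Vance 8·24=192, Q→Joliet 6·11=66, R→Joliet 2·6=12, S→Vance 9·21=189, T→Vance 5·20=100, U→Vance 6·16=96. Service 655; fixed 232; total 887.

Total cost: 887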